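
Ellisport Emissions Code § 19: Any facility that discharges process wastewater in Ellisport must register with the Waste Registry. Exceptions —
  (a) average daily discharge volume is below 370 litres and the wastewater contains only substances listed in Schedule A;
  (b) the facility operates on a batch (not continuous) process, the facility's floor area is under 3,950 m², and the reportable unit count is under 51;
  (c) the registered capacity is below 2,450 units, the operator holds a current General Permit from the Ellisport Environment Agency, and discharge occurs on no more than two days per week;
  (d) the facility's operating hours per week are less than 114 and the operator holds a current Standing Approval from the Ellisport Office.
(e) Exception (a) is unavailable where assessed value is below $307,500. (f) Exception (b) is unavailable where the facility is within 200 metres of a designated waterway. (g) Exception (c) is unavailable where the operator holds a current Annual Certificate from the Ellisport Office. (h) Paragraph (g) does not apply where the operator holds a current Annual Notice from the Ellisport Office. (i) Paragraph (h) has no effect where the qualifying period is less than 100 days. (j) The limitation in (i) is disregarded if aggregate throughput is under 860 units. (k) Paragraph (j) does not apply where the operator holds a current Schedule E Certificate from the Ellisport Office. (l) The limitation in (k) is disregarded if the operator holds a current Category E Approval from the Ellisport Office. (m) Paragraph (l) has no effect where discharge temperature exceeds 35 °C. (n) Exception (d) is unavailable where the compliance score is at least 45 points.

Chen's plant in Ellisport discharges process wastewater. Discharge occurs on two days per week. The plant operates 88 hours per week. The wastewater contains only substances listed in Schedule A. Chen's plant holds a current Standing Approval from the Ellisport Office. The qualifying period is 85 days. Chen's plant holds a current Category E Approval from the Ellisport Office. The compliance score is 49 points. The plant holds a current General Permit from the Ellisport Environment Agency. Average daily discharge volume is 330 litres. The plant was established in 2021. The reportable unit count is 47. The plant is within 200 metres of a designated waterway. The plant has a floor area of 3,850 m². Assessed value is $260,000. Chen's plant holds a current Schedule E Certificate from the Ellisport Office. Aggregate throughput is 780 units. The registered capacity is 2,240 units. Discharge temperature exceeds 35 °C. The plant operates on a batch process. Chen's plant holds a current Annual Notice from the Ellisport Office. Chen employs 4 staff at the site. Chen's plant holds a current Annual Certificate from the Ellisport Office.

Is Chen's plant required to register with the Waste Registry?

Yes — Chen's plant must register with the Waste Registry.

Exception (a)'s conditions are all satisfied: average daily discharge volume is 330 litres, below the 370 litres limit; the wastewater is Schedule-A-only. Turning to paragraph (e): (e) operates against (a): assessed value is $260,000, below the $307,500 limit. (a) is therefore removed.
All of (b)'s requirements are met (the facility operates on a batch process; the facility's floor area is 3,850 m², under the 3,950 m² limit; the reportable unit count is 47, under the 51 limit). Turning to paragraph (f): (f) is triggered — the plant is within 200 m of a designated waterway. Exception (b) does not apply.
Exception (c): the registered capacity is 2,240 units, below the 2,450 units limit; a current General Permit is held; discharge occurs on no more than two days per week — every condition holds. But applying paragraphs (g)–(m): (g) applies — a current Annual Certificate is held. (h) is triggered (a current Annual Notice is held), but is displaced by (i): (i) operates — the qualifying period is 85 days, less than the 100 days limit. (j) is triggered (aggregate throughput is 780 units, under the 860 units limit), but is set aside by (k): (k) applies — a current Schedule E Certificate is held. (l) would limit (k) — a current Category E Approval is held — but (m) sets (l) aside: (m) operates against (l): discharge temperature exceeds 35 °C. So (c) is unavailable.
All of (d)'s requirements are met (the facility's operating hours per week are 88, less than the 114 limit; a current Standing Approval is held). Turning to paragraph (n): (n) is engaged — the compliance score is 49 points, meeting the 45 points threshold. Exception (d) does not apply.
No exception applies. The general rule governs.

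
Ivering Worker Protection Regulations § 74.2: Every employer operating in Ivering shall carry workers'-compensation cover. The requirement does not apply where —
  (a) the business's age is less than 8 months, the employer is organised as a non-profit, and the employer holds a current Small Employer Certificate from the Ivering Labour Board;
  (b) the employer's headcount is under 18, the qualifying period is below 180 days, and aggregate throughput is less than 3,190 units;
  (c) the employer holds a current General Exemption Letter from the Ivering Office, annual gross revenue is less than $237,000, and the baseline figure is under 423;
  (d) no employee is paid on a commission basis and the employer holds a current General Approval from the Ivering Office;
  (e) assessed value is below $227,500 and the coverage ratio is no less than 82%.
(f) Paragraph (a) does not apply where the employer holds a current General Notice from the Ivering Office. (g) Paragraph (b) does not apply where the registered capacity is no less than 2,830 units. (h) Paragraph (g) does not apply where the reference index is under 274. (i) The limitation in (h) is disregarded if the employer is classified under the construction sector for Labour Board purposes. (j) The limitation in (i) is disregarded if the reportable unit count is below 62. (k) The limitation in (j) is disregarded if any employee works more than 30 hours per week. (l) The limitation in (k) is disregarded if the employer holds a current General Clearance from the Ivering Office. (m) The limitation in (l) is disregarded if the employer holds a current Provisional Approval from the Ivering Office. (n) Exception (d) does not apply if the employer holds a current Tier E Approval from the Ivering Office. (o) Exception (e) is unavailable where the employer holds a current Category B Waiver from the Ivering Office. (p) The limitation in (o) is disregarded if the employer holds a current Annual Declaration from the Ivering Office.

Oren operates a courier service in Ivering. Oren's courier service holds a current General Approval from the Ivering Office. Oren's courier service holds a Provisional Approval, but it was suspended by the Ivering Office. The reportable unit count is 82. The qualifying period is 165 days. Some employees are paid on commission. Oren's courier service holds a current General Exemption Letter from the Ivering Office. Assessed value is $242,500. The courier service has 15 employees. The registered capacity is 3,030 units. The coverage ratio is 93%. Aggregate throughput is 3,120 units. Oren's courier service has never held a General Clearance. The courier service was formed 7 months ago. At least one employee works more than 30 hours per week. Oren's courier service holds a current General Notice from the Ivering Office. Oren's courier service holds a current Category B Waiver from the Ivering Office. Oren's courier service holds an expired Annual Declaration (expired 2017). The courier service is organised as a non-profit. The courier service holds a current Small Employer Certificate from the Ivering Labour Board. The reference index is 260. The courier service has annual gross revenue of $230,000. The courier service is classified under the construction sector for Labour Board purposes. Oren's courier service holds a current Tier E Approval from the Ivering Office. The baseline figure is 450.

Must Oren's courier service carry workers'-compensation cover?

Yes — Oren's courier service must carry workers'-compensation cover.

Exception (a): the business's age is 7 months, less than the 8 months limit; the employer is a non-profit; a current Small Employer Certificate is held — every condition holds. Turning to paragraph (f): (f) is engaged — a current General Notice is held. (a) is therefore removed.
Exception (b)'s conditions are all satisfied: the employer's headcount is 15, under the 18 limit; the qualifying period is 165 days, below the 180 days limit; aggregate throughput is 3,120 units, less than the 3,190 units limit. But applying paragraphs (g)–(m): (g) operates against (b): the registered capacity is 3,030 units, meeting the 2,830 units threshold. (h) is triggered (the reference index is 260, under the 274 limit), but yields to (i): (i) is triggered — the courier service is classified under the construction sector. (j) does not operate here (the reportable unit count is 82, not below 62), so (i) stands. So (b) is unavailable.
Exception (c) requires that the baseline figure is under 423; but the baseline figure is 450, not under 423, so (c) is unavailable.
Exception (d) does not apply: some employees are paid on commission.
Exception (e) fails — assessed value is $242,500, not below $227,500.
No exception displaces § 74.2.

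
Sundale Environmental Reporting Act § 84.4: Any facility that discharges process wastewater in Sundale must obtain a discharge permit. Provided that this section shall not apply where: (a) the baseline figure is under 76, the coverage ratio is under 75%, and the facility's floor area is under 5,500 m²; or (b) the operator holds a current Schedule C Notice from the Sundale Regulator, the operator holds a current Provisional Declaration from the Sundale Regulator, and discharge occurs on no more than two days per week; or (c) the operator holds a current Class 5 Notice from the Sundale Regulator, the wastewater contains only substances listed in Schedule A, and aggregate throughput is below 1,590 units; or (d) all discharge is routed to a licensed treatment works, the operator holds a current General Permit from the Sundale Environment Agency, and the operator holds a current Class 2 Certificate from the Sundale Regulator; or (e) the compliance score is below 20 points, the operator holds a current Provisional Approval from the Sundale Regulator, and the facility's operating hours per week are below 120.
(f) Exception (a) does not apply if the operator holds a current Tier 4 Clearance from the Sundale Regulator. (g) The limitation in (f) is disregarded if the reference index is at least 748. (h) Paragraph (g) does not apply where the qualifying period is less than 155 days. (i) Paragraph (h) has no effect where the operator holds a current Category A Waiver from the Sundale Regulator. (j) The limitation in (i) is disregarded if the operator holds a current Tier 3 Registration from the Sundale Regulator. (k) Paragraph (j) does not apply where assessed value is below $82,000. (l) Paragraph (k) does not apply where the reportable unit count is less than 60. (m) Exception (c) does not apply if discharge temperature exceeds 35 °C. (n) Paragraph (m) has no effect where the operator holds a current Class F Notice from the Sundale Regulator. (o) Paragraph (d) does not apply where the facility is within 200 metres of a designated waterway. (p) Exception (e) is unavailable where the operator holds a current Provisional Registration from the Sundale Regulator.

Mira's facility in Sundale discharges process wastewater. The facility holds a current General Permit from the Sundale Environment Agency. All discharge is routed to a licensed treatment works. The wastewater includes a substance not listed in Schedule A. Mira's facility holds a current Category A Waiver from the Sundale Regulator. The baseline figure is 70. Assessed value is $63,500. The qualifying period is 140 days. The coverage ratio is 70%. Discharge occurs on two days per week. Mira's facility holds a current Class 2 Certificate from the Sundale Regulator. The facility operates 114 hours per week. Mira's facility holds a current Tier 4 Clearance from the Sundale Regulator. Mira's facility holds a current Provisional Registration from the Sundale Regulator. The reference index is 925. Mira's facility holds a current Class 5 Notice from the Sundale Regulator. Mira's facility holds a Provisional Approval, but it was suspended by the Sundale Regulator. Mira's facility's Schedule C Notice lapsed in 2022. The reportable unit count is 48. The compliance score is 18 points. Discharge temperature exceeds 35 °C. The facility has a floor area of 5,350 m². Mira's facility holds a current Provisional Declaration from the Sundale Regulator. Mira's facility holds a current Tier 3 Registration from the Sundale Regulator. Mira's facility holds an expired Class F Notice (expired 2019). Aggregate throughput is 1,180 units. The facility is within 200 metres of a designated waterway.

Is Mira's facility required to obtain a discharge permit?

Yes — Mira's facility must obtain a discharge permit.

All of (a)'s requirements are met (the baseline figure is 70, under the 76 limit; the coverage ratio is 70%, under the 75% limit; the facility's floor area is 5,350 m², under the 5,500 m² limit). But: (f) applies — a current Tier 4 Clearance is held. (g) would limit (f) — the reference index is 925, meeting the 748 threshold — but (h) sets (g) aside: (h) operates against (g): the qualifying period is 140 days, less than the 155 days limit. (i) would limit (h) — a current Category A Waiver is held — but (j) sets (i) aside: (j) operates — a current Tier 3 Registration is held. (k) is engaged (assessed value is $63,500, below the $82,000 limit), but is itself disapplied by (l): (l) operates against (k): the reportable unit count is 48, less than the 60 limit. Exception (a) does not apply.
Exception (b) does not apply: there is no Schedule C Notice in force.
Exception (c) requires that the wastewater contains only substances listed in Schedule A; but the wastewater includes a non-Schedule-A substance, so (c) is unavailable.
All of (d)'s requirements are met (discharge is routed to a licensed treatment works; a current General Permit is held; a current Class 2 Certificate is held). But applying paragraph (o): (o) operates against (d): the facility is within 200 m of a designated waterway. (d) is therefore removed.
Exception (e) does not apply: there is no Provisional Approval in force.
No exception displaces § 84.4.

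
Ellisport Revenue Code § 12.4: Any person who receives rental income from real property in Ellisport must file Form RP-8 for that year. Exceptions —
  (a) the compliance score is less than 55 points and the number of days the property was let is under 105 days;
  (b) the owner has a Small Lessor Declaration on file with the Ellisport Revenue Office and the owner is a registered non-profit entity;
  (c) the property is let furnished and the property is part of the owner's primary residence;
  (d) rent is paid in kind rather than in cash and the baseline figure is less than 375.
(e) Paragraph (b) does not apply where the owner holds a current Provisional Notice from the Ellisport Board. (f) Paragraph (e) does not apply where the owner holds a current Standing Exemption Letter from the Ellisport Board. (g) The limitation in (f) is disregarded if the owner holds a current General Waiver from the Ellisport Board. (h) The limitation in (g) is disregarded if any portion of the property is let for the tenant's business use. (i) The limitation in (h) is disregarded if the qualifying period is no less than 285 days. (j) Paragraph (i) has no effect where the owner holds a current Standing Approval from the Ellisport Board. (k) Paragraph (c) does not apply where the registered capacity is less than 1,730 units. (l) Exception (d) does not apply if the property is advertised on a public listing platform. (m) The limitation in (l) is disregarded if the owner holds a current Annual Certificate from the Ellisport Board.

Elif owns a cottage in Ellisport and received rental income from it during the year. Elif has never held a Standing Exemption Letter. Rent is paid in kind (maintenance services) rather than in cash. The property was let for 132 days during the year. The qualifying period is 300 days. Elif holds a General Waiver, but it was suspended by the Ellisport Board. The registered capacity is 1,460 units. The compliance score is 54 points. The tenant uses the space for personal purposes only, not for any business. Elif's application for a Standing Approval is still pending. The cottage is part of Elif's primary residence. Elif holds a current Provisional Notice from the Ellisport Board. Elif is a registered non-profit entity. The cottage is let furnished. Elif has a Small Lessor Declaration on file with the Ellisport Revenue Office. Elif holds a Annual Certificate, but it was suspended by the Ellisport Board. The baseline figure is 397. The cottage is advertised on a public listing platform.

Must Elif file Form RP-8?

Yes — Elif must file Form RP-8.

Exception (a) requires that the number of days the property was let is under 105 days; but the number of days the property was let is 132 days, not under 105 days, so (a) is unavailable.
Exception (b)'s conditions are all satisfied: a Small Lessor Declaration is on file; Elif is a registered non-profit. But: (e) is engaged — a current Provisional Notice is held. (f) is inapplicable (there is no Standing Exemption Letter in force), so (e) stands. Exception (b) does not apply.
Exception (c): the property is let furnished; the cottage is part of the primary residence — every condition holds. However, paragraph (k) must be considered: (k) is triggered — the registered capacity is 1,460 units, less than the 1,730 units limit. So (c) is unavailable.
Exception (d) does not apply: the baseline figure is 397, not less than 375.
No exception is made out. Elif falls within the general rule.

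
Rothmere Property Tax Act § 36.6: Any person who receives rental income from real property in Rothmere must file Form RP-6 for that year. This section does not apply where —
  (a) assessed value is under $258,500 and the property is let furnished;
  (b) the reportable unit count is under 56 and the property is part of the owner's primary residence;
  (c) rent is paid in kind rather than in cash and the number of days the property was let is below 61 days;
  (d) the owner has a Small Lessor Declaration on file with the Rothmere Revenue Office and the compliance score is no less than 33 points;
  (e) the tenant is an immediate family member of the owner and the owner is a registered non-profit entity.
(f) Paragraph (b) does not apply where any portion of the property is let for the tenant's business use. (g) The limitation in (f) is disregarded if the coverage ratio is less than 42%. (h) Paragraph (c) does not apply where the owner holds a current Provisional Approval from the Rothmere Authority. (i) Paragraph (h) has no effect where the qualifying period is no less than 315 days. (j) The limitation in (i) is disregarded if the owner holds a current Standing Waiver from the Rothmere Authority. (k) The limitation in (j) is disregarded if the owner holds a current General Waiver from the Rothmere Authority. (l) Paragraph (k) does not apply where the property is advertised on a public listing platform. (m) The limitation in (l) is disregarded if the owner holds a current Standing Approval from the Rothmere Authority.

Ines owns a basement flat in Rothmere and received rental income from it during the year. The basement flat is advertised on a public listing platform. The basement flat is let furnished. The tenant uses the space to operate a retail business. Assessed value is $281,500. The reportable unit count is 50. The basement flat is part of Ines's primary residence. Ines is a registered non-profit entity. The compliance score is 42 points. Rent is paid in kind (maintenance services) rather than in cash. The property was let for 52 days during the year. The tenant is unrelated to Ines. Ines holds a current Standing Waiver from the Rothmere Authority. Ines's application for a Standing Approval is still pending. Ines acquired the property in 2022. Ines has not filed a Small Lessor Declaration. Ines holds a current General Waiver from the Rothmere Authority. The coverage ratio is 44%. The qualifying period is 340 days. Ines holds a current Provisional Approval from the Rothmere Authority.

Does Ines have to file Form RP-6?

Yes — Ines must file Form RP-6.

Exception (a) does not apply: assessed value is $281,500, not under $258,500.
Exception (b)'s conditions are all satisfied: the reportable unit count is 50, under the 56 limit; the basement flat is part of the primary residence. But applying paragraphs (f)–(g): (f) operates against (b): the space is let for business use. (g) is not triggered (the coverage ratio is 44%, not less than 42%), so (f) stands. So (b) is unavailable.
Exception (c): rent is paid in kind; the number of days the property was let is 52 days, below the 61 days limit — every condition holds. However, paragraphs (h)–(m) must be considered: (h) operates against (c): a current Provisional Approval is held. (i) would limit (h) — the qualifying period is 340 days, meeting the 315 days threshold — but (j) sets (i) aside: (j) is engaged — a current Standing Waiver is held. (k) would limit (j) — a current General Waiver is held — but (l) sets (k) aside: (l) applies — the property is publicly advertised. (m) is not triggered (the Standing Approval is not current), so (l) stands. So (c) is unavailable.
Exception (d) requires that the owner has a Small Lessor Declaration on file with the Rothmere Revenue Office; but no Small Lessor Declaration is on file, so (d) is unavailable.
Exception (e) requires that the tenant is an immediate family member of the owner; but the tenant is unrelated to the owner, so (e) is unavailable.
None of the exceptions is available; § 36.6 applies in full.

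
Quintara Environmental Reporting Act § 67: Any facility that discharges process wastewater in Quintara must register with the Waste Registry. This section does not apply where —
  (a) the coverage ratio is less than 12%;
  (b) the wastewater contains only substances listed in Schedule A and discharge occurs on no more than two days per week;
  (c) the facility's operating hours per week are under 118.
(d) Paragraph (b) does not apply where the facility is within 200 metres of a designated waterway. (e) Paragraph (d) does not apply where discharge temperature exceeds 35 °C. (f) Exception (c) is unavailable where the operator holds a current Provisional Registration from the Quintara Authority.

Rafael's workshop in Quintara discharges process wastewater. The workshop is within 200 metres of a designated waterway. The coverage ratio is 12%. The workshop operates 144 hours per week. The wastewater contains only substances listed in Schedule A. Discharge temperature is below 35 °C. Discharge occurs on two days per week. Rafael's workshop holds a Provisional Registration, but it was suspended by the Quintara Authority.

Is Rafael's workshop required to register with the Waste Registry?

Exception (a) requires that the coverage ratio is less than 12%; but the coverage ratio is 12%, not less than 12%, so (a) is unavailable.
Exception (b): the wastewater is Schedule-A-only; discharge occurs on no more than two days per week — every condition holds. But applying paragraphs (d)–(e): (d) is triggered — the workshop is within 200 m of a designated waterway. (e) is not engaged (discharge temperature is below 35 °C), so (d) stands. So (b) is unavailable.
Exception (c) does not apply: the facility's operating hours per week are 144, not under 118.
No exception is made out. Rafael's workshop falls within the general rule.

Yes — Rafael's workshop must register with the Waste Registry.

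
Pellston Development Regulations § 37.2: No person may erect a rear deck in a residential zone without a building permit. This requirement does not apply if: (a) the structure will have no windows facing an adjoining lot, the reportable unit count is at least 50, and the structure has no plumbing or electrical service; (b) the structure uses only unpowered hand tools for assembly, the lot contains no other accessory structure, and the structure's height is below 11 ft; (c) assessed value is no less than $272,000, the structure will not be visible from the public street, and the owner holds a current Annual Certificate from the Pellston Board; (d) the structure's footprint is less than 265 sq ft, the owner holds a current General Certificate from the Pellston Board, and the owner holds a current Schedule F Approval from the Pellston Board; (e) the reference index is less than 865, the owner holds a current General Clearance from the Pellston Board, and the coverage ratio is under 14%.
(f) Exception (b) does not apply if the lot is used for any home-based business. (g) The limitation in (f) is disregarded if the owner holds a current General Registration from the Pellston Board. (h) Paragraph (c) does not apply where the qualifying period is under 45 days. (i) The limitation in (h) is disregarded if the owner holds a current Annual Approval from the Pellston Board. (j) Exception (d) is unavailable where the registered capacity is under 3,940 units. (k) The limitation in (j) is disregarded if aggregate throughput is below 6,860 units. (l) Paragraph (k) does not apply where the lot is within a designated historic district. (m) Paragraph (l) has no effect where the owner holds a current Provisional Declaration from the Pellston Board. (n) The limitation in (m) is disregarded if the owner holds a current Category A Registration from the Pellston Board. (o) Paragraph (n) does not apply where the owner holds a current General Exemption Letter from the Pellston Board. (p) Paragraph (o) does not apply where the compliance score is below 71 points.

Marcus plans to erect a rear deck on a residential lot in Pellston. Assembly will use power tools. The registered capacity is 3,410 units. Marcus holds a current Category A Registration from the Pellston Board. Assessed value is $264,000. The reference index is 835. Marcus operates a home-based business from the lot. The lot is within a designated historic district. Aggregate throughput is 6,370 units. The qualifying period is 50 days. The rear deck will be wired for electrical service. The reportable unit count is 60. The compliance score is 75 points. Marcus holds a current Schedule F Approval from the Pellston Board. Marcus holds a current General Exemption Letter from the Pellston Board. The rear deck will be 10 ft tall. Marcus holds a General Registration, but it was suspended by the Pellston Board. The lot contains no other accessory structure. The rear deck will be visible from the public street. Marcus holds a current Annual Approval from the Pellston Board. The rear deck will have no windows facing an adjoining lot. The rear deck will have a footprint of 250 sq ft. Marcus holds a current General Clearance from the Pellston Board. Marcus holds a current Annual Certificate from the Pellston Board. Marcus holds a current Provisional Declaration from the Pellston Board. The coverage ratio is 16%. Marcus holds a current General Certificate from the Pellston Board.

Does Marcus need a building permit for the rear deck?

No — exception (d) applies; Marcus does not need a building permit.

Exception (a) fails — electrical service is planned.
Exception (b) does not apply: assembly uses power tools.
Exception (c) requires that assessed value is no less than $272,000; but assessed value is $264,000, short of $272,000, so (c) is unavailable.
Exception (d) is satisfied on its face — the structure's footprint is 250 sq ft, less than the 265 sq ft limit; a current General Certificate is held; a current Schedule F Approval is held. Under paragraphs (j)–(p): (j) would limit (d) — the registered capacity is 3,410 units, under the 3,940 units limit — but (k) sets (j) aside: (k) operates against (j): aggregate throughput is 6,370 units, below the 6,860 units limit. (l) is engaged (the lot is in a historic district), but is displaced by (m): (m) operates against (l): a current Provisional Declaration is held. (n) would limit (m) — a current Category A Registration is held — but (o) sets (n) aside: (o) operates against (n): a current General Exemption Letter is held. (p), which would lift (o), is not engaged — the compliance score is 75 points, not below 71 points. (d) remains available.
Exception (e) fails — the coverage ratio is 16%, not under 14%.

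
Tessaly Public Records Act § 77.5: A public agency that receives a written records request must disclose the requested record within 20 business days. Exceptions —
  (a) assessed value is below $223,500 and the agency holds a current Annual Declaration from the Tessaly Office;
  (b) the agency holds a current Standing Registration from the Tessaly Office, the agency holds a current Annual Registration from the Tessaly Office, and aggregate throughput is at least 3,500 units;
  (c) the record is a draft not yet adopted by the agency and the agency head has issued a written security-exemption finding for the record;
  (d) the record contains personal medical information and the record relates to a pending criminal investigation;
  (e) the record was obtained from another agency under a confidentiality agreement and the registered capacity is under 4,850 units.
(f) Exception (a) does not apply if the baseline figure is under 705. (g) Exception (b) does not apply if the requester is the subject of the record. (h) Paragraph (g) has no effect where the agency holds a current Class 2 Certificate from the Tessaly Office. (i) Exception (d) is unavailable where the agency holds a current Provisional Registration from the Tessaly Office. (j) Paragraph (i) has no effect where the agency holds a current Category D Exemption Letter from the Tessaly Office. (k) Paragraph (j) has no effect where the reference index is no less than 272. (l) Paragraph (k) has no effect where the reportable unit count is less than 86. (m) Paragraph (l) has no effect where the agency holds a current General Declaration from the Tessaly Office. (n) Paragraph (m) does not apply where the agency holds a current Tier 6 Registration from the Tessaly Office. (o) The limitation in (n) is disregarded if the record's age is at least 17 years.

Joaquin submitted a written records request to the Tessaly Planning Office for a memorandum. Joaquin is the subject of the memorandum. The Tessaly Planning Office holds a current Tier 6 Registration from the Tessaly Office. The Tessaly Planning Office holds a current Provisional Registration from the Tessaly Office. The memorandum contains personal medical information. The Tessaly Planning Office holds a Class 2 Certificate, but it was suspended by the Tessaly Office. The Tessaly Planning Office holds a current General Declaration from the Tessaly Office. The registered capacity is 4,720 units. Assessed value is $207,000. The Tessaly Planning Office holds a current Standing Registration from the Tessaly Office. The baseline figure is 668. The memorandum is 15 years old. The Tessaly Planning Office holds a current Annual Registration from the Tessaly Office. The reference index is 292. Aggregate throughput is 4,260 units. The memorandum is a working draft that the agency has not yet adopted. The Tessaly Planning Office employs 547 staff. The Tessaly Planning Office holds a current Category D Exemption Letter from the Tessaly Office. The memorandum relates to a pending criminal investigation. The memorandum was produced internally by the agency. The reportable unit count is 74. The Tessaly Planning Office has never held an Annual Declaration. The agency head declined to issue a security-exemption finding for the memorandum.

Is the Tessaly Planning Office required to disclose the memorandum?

No — exception (d) applies; the Tessaly Planning Office is not required to disclose the memorandum.

Exception (a) fails — there is no Annual Declaration in force.
All of (b)'s requirements are met (a current Standing Registration is held; a current Annual Registration is held; aggregate throughput is 4,260 units, meeting the 3,500 units threshold). But: (g) applies — Joaquin is the subject of the memorandum. (h), which would lift (g), is not triggered — there is no Class 2 Certificate in force. (b) is therefore removed.
Exception (c) does not apply: the agency head declined to issue a security-exemption finding.
Exception (d)'s conditions are all satisfied: the memorandum contains personal medical information; the memorandum relates to a pending investigation. Under paragraphs (i)–(o): (i) applies (a current Provisional Registration is held), but is itself disapplied by (j): (j) applies — a current Category D Exemption Letter is held. (k) is triggered (the reference index is 292, meeting the 272 threshold), but is overridden by (l): (l) operates against (k): the reportable unit count is 74, less than the 86 limit. (m) applies (a current General Declaration is held), but is set aside by (n): (n) applies — a current Tier 6 Registration is held. (o) is inapplicable (the record's age is 15 years, short of 17 years), so (n) stands. (d) remains available.
Exception (e) does not apply: the memorandum was produced internally.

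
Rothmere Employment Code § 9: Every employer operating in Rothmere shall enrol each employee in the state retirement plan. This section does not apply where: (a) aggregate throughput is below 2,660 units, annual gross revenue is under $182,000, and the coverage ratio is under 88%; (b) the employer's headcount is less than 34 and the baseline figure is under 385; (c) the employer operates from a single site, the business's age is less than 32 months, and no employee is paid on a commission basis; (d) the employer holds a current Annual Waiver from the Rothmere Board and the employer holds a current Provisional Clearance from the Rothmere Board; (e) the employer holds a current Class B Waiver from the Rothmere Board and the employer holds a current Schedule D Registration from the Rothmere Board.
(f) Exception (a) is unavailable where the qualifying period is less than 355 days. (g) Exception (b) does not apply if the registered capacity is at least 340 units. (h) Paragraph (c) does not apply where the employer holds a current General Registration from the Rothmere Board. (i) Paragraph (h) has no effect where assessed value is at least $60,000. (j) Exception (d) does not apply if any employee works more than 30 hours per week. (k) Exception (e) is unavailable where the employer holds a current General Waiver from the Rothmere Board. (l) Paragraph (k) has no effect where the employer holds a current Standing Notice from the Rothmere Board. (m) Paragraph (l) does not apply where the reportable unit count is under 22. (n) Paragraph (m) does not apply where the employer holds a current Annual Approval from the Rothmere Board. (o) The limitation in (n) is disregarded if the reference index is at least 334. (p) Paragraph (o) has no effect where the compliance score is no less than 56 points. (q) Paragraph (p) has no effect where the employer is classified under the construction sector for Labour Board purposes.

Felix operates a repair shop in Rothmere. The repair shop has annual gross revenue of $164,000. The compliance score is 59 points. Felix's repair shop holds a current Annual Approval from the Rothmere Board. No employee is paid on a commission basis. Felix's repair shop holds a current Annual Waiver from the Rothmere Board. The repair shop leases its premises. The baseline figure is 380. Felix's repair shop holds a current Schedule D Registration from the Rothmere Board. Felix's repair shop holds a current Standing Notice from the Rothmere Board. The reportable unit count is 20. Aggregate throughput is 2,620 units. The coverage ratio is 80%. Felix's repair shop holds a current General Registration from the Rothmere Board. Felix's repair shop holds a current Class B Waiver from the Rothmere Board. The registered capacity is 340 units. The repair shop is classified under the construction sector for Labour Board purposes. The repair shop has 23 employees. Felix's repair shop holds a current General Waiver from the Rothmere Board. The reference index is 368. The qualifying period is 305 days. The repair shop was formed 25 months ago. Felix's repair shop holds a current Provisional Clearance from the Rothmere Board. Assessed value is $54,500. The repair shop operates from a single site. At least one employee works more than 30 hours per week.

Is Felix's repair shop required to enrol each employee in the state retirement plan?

Exception (a)'s conditions are all satisfied: aggregate throughput is 2,620 units, below the 2,660 units limit; annual gross revenue is $164,000, under the $182,000 limit; the coverage ratio is 80%, under the 88% limit. But applying paragraph (f): (f) is triggered — the qualifying period is 305 days, less than the 355 days limit. Exception (a) does not apply.
All of (b)'s requirements are met (the employer's headcount is 23, less than the 34 limit; the baseline figure is 380, under the 385 limit). But applying paragraph (g): (g) applies — the registered capacity is 340 units, meeting the 340 units threshold. So (b) is unavailable.
Exception (c)'s conditions are all satisfied: the employer operates from a single site; the business's age is 25 months, less than the 32 months limit; no employee is paid on commission. However, paragraphs (h)–(i) must be considered: (h) operates — a current General Registration is held. (i) does not operate here (assessed value is $54,500, short of $60,000), so (h) stands. So (c) is unavailable.
Exception (d)'s conditions are all satisfied: a current Annual Waiver is held; a current Provisional Clearance is held. But applying paragraph (j): (j) applies — at least one employee exceeds 30 hours/week. (d) is therefore removed.
Exception (e)'s conditions are all satisfied: a current Class B Waiver is held; a current Schedule D Registration is held. But applying paragraphs (k)–(q): (k) operates against (e): a current General Waiver is held. (l) would limit (k) — a current Standing Notice is held — but (m) sets (l) aside: (m) is triggered — the reportable unit count is 20, under the 22 limit. (n) would limit (m) — a current Annual Approval is held — but (o) sets (n) aside: (o) operates against (n): the reference index is 368, meeting the 334 threshold. (p) is engaged (the compliance score is 59 points, meeting the 56 points threshold), but is set aside by (q): (q) is triggered — the repair shop is classified under the construction sector. (e) is therefore removed.
None of the exceptions is available; § 9 applies in full.

Yes — Felix's repair shop must enrol each employee in the state retirement plan.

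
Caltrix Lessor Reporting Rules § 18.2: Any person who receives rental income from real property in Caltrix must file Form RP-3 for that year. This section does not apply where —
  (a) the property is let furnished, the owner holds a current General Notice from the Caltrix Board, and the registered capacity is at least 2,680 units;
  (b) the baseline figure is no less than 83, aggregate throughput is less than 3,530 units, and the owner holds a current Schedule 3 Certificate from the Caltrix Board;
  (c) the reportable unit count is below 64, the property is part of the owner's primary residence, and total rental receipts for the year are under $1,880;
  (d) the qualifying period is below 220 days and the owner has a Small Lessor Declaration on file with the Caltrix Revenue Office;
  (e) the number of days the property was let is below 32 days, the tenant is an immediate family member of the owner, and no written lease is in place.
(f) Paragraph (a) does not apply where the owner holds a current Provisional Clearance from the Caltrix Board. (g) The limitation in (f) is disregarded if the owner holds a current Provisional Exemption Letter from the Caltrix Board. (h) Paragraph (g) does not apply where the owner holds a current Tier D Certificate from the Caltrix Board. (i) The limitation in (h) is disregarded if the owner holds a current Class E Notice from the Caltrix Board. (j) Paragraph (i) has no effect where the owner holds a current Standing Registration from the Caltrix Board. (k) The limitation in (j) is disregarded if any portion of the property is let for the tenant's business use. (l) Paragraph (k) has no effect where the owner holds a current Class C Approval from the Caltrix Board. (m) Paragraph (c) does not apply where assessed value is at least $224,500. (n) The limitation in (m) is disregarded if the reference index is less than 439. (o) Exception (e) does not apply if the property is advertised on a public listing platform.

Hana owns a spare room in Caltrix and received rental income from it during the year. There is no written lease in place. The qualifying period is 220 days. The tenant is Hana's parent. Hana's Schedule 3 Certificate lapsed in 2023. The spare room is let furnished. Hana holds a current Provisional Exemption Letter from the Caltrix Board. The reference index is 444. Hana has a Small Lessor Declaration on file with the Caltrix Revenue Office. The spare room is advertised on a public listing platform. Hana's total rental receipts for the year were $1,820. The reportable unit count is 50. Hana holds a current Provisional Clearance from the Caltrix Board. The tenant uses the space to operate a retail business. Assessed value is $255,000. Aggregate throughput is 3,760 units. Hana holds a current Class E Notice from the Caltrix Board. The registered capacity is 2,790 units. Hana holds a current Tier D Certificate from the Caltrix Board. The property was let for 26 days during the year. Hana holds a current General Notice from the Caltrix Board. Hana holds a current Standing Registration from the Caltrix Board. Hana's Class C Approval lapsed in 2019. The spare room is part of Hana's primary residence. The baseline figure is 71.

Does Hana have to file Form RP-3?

No — exception (a) applies; Hana is not required to file Form RP-3.

Exception (a)'s conditions are all satisfied: the property is let furnished; a current General Notice is held; the registered capacity is 2,790 units, meeting the 2,680 units threshold. As to paragraphs (f)–(l): (f) is engaged (a current Provisional Clearance is held), but yields to (g): (g) operates — a current Provisional Exemption Letter is held. (h) is triggered (a current Tier D Certificate is held), but is overridden by (i): (i) applies — a current Class E Notice is held. (j) would limit (i) — a current Standing Registration is held — but (k) sets (j) aside: (k) operates against (j): the space is let for business use. (l) is not triggered (the Class C Approval is not current), so (k) stands. Exception (a) stands.
Exception (b) does not apply: the baseline figure is 71, short of 83.
Exception (c) is satisfied on its face — the reportable unit count is 50, below the 64 limit; the spare room is part of the primary residence; total rental receipts for the year are $1,820, under the $1,880 limit. Turning to paragraphs (m)–(n): (m) operates against (c): assessed value is $255,000, meeting the $224,500 threshold. (n), which would lift (m), does not operate here — the reference index is 444, not less than 439. (c) is therefore removed.
Exception (d) fails — the qualifying period is 220 days, not below 220 days.
Exception (e) is satisfied on its face — the number of days the property was let is 26 days, below the 32 days limit; the tenant is an immediate family member; there is no written lease. Turning to paragraph (o): (o) operates against (e): the property is publicly advertised. (e) is therefore removed.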